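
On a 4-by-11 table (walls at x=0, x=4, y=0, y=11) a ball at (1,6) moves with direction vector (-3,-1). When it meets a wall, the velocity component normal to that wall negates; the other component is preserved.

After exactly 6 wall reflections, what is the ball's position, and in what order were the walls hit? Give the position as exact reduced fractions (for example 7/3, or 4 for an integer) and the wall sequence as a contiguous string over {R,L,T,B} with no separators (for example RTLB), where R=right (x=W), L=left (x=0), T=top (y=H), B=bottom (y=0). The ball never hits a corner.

1. t=1/3 → L at (0,17/3); v=(3,-1)
2. t=4/3 → R at (4,13/3); v=(-3,-1)
3. t=4/3 → L at (0,3); v=(3,-1)
4. t=4/3 → R at (4,5/3); v=(-3,-1)
5. t=4/3 → L at (0,1/3); v=(3,-1)
6. t=1/3 → B at (1,0); v=(3,1)

Final position: (1,0)
Wall sequence: LRLRLB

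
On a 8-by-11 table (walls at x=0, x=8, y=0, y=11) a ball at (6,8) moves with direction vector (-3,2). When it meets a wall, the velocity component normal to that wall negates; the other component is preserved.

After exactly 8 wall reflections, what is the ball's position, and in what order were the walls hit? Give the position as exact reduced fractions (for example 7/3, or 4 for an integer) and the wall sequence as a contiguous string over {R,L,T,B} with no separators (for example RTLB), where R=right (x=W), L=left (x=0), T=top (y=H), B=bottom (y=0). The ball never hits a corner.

Final position: (0,32/3)
Wall sequence: TLRBLRTL

1. t=3/2 → T at (3/2,11); v=(-3,-2)
2. t=1/2 → L at (0,10); v=(3,-2)
3. t=8/3 → R at (8,14/3); v=(-3,-2)
4. t=7/3 → B at (1,0); v=(-3,2)
5. t=1/3 → L at (0,2/3); v=(3,2)
6. t=8/3 → R at (8,6); v=(-3,2)
7. t=5/2 → T at (1/2,11); v=(-3,-2)
8. t=1/6 → L at (0,32/3); v=(3,-2)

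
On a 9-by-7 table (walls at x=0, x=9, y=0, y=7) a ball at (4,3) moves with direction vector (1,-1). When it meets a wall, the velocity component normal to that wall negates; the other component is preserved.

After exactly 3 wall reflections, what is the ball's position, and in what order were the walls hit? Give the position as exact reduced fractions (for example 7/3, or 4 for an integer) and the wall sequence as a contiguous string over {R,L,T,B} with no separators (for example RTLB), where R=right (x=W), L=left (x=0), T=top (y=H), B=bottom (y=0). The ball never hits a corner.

Final position: (4,7)
Wall sequence: BRT

1. t=3 → B at (7,0); v=(1,1)
2. t=2 → R at (9,2); v=(-1,1)
3. t=5 → T at (4,7); v=(-1,-1)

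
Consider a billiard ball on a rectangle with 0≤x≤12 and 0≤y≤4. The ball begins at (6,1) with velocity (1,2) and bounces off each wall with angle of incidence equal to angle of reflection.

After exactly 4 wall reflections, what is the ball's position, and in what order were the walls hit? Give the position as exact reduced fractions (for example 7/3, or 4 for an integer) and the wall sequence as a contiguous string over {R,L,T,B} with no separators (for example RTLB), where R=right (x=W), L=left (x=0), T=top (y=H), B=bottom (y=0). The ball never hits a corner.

Final position: (12,3)
Wall sequence: TBTR

1. t=3/2 → T at (15/2,4); v=(1,-2)
2. t=2 → B at (19/2,0); v=(1,2)
3. t=2 → T at (23/2,4); v=(1,-2)
4. t=1/2 → R at (12,3); v=(-1,-2)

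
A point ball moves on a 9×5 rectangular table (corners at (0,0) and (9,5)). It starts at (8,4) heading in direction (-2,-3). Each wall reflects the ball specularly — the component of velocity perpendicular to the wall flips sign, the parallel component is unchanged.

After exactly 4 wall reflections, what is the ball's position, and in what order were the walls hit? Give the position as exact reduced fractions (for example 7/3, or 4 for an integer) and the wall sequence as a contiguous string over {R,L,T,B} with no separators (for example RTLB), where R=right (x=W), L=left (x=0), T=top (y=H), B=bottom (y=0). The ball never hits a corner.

Final position: (4/3,0)
Wall sequence: BTLB

1. t=4/3 → B at (16/3,0); v=(-2,3)
2. t=5/3 → T at (2,5); v=(-2,-3)
3. t=1 → L at (0,2); v=(2,-3)
4. t=2/3 → B at (4/3,0); v=(2,3)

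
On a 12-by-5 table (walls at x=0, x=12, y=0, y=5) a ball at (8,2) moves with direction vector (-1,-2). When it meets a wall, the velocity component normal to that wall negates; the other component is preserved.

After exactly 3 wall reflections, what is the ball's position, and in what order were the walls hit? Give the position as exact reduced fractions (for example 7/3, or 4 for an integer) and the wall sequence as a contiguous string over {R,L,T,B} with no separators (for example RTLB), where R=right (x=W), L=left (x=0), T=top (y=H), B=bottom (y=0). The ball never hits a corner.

Final position: (2,0)
Wall sequence: BTB

1. t=1 → B at (7,0); v=(-1,2)
2. t=5/2 → T at (9/2,5); v=(-1,-2)
3. t=5/2 → B at (2,0); v=(-1,2)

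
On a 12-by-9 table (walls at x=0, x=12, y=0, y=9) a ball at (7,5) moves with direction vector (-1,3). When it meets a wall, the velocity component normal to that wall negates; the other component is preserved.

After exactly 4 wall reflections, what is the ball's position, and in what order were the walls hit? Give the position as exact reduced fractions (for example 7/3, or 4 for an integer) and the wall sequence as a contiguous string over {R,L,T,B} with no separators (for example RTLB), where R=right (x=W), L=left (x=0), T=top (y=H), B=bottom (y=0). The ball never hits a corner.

1. t=4/3 → T at (17/3,9); v=(-1,-3)
2. t=3 → B at (8/3,0); v=(-1,3)
3. t=8/3 → L at (0,8); v=(1,3)
4. t=1/3 → T at (1/3,9); v=(1,-3)

Final position: (1/3,9)
Wall sequence: TBLT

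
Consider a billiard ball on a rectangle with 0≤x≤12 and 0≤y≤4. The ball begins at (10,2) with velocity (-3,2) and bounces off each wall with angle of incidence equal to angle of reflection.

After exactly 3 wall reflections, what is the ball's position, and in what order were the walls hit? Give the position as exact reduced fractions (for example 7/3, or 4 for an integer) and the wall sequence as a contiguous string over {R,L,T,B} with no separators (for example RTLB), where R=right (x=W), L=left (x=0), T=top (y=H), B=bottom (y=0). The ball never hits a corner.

1. t=1 → T at (7,4); v=(-3,-2)
2. t=2 → B at (1,0); v=(-3,2)
3. t=1/3 → L at (0,2/3); v=(3,2)

Final position: (0,2/3)
Wall sequence: TBL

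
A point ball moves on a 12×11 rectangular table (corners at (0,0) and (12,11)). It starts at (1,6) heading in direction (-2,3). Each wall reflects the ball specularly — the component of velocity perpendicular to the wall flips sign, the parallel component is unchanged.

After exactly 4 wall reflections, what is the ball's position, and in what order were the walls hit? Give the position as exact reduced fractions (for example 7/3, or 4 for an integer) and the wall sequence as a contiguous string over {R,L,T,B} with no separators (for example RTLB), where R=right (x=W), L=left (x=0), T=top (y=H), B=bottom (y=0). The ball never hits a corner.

1. t=1/2 → L at (0,15/2); v=(2,3)
2. t=7/6 → T at (7/3,11); v=(2,-3)
3. t=11/3 → B at (29/3,0); v=(2,3)
4. t=7/6 → R at (12,7/2); v=(-2,3)

Final position: (12,7/2)
Wall sequence: LTBR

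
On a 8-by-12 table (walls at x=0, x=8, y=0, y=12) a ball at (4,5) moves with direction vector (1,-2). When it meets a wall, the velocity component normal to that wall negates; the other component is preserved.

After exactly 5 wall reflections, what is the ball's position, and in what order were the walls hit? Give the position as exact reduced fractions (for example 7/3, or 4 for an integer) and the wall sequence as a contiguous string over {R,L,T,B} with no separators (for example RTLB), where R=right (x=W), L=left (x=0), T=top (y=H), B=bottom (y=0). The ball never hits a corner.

Final position: (5/2,0)
Wall sequence: BRTLB

1. t=5/2 → B at (13/2,0); v=(1,2)
2. t=3/2 → R at (8,3); v=(-1,2)
3. t=9/2 → T at (7/2,12); v=(-1,-2)
4. t=7/2 → L at (0,5); v=(1,-2)
5. t=5/2 → B at (5/2,0); v=(1,2)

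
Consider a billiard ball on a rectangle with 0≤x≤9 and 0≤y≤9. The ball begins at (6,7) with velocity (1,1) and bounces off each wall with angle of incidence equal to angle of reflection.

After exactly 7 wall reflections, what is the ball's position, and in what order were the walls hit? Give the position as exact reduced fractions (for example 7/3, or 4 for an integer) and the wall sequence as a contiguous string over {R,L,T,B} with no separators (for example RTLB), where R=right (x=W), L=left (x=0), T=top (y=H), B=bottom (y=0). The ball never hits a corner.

Final position: (1,0)
Wall sequence: TRBLTRB

1. t=2 → T at (8,9); v=(1,-1)
2. t=1 → R at (9,8); v=(-1,-1)
3. t=8 → B at (1,0); v=(-1,1)
4. t=1 → L at (0,1); v=(1,1)
5. t=8 → T at (8,9); v=(1,-1)
6. t=1 → R at (9,8); v=(-1,-1)
7. t=8 → B at (1,0); v=(-1,1)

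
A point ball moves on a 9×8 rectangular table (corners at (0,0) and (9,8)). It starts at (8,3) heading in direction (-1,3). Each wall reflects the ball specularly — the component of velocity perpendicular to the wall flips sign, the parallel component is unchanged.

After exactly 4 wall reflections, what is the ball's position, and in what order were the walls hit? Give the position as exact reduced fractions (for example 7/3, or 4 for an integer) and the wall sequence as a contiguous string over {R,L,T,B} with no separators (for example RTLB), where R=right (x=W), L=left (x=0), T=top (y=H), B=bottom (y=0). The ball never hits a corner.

Final position: (0,5)
Wall sequence: TBTL

1. t=5/3 → T at (19/3,8); v=(-1,-3)
2. t=8/3 → B at (11/3,0); v=(-1,3)
3. t=8/3 → T at (1,8); v=(-1,-3)
4. t=1 → L at (0,5); v=(1,-3)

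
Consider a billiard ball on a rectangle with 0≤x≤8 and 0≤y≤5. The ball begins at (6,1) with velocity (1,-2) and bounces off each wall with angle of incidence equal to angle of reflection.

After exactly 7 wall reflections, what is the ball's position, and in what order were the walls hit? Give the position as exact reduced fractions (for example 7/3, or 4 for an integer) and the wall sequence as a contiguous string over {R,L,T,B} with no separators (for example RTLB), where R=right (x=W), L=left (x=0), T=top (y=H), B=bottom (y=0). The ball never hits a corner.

Final position: (1/2,0)
Wall sequence: BRTBTLB

1. t=1/2 → B at (13/2,0); v=(1,2)
2. t=3/2 → R at (8,3); v=(-1,2)
3. t=1 → T at (7,5); v=(-1,-2)
4. t=5/2 → B at (9/2,0); v=(-1,2)
5. t=5/2 → T at (2,5); v=(-1,-2)
6. t=2 → L at (0,1); v=(1,-2)
7. t=1/2 → B at (1/2,0); v=(1,2)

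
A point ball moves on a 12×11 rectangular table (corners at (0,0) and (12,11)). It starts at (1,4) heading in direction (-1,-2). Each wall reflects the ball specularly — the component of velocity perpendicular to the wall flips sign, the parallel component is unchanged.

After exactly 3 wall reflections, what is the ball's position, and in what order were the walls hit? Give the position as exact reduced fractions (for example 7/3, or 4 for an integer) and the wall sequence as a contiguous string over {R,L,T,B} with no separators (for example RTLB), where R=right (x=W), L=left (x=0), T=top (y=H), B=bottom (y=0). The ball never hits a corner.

Final position: (13/2,11)
Wall sequence: LBT

1. t=1 → L at (0,2); v=(1,-2)
2. t=1 → B at (1,0); v=(1,2)
3. t=11/2 → T at (13/2,11); v=(1,-2)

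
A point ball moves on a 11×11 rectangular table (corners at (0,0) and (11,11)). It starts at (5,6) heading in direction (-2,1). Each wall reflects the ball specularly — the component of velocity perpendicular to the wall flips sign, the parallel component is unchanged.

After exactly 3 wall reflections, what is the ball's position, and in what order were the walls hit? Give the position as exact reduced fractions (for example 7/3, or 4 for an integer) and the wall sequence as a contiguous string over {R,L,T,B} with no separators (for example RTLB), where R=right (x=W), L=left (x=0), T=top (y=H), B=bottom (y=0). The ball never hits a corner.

1. t=5/2 → L at (0,17/2); v=(2,1)
2. t=5/2 → T at (5,11); v=(2,-1)
3. t=3 → R at (11,8); v=(-2,-1)

Final position: (11,8)
Wall sequence: LTR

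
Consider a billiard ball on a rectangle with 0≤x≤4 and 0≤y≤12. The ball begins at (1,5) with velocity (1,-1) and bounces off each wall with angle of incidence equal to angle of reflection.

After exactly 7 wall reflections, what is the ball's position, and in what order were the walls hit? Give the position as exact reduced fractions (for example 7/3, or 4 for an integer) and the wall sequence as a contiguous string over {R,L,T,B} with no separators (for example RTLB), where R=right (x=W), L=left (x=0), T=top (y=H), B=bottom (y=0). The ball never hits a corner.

1. t=3 → R at (4,2); v=(-1,-1)
2. t=2 → B at (2,0); v=(-1,1)
3. t=2 → L at (0,2); v=(1,1)
4. t=4 → R at (4,6); v=(-1,1)
5. t=4 → L at (0,10); v=(1,1)
6. t=2 → T at (2,12); v=(1,-1)
7. t=2 → R at (4,10); v=(-1,-1)

Final position: (4,10)
Wall sequence: RBLRLTR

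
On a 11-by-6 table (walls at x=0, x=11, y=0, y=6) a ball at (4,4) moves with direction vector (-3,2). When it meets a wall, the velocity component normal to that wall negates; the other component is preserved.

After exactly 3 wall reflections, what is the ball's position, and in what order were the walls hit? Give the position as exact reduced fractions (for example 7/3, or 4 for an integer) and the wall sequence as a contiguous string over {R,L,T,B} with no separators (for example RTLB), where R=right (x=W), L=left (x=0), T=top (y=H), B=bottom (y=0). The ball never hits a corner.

1. t=1 → T at (1,6); v=(-3,-2)
2. t=1/3 → L at (0,16/3); v=(3,-2)
3. t=8/3 → B at (8,0); v=(3,2)

Final position: (8,0)
Wall sequence: TLB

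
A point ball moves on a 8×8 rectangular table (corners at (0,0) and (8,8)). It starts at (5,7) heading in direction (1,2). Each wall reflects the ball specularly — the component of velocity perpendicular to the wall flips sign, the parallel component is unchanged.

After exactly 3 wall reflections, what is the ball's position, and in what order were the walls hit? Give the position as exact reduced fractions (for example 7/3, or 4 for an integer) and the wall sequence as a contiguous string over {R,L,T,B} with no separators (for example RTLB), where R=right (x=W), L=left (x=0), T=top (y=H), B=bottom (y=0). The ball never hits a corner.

Final position: (13/2,0)
Wall sequence: TRB

1. t=1/2 → T at (11/2,8); v=(1,-2)
2. t=5/2 → R at (8,3); v=(-1,-2)
3. t=3/2 → B at (13/2,0); v=(-1,2)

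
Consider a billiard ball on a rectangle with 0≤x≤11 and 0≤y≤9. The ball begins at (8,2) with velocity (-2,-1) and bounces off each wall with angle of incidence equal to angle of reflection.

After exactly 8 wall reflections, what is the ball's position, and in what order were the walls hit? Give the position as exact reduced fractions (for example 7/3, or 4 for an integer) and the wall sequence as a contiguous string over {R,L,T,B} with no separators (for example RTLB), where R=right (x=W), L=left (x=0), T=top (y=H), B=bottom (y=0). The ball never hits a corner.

1. t=2 → B at (4,0); v=(-2,1)
2. t=2 → L at (0,2); v=(2,1)
3. t=11/2 → R at (11,15/2); v=(-2,1)
4. t=3/2 → T at (8,9); v=(-2,-1)
5. t=4 → L at (0,5); v=(2,-1)
6. t=5 → B at (10,0); v=(2,1)
7. t=1/2 → R at (11,1/2); v=(-2,1)
8. t=11/2 → L at (0,6); v=(2,1)

Final position: (0,6)
Wall sequence: BLRTLBRL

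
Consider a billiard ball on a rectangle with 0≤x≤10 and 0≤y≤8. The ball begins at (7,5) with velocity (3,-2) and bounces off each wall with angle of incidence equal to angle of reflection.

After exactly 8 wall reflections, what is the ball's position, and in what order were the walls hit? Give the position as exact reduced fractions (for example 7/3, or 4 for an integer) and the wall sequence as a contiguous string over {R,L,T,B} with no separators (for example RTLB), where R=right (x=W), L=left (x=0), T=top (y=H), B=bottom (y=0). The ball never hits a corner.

1. t=1 → R at (10,3); v=(-3,-2)
2. t=3/2 → B at (11/2,0); v=(-3,2)
3. t=11/6 → L at (0,11/3); v=(3,2)
4. t=13/6 → T at (13/2,8); v=(3,-2)
5. t=7/6 → R at (10,17/3); v=(-3,-2)
6. t=17/6 → B at (3/2,0); v=(-3,2)
7. t=1/2 → L at (0,1); v=(3,2)
8. t=10/3 → R at (10,23/3); v=(-3,2)

Final position: (10,23/3)
Wall sequence: RBLTRBLR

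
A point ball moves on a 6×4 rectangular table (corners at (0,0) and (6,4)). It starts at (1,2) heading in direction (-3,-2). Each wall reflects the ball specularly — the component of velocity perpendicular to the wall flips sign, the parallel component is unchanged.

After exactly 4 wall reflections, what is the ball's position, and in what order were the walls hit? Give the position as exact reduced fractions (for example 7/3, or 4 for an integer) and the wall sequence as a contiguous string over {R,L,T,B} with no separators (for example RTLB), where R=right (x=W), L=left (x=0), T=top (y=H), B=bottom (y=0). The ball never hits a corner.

1. t=1/3 → L at (0,4/3); v=(3,-2)
2. t=2/3 → B at (2,0); v=(3,2)
3. t=4/3 → R at (6,8/3); v=(-3,2)
4. t=2/3 → T at (4,4); v=(-3,-2)

Final position: (4,4)
Wall sequence: LBRT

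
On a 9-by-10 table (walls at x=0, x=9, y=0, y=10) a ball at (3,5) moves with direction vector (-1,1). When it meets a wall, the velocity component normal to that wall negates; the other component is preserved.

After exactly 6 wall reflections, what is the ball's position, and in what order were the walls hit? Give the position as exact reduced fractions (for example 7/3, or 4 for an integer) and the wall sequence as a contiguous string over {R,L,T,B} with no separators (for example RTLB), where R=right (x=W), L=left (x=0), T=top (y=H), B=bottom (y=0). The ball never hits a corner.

Final position: (4,10)
Wall sequence: LTRBLT

1. t=3 → L at (0,8); v=(1,1)
2. t=2 → T at (2,10); v=(1,-1)
3. t=7 → R at (9,3); v=(-1,-1)
4. t=3 → B at (6,0); v=(-1,1)
5. t=6 → L at (0,6); v=(1,1)
6. t=4 → T at (4,10); v=(1,-1)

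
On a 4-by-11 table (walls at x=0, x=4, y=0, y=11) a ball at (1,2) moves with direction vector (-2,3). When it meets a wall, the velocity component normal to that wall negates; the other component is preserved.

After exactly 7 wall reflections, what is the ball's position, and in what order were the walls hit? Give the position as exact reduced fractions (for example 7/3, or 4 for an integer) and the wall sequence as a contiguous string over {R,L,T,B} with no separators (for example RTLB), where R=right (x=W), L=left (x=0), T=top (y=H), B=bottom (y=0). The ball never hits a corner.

Final position: (0,11/2)
Wall sequence: LRTLRBL

1. t=1/2 → L at (0,7/2); v=(2,3)
2. t=2 → R at (4,19/2); v=(-2,3)
3. t=1/2 → T at (3,11); v=(-2,-3)
4. t=3/2 → L at (0,13/2); v=(2,-3)
5. t=2 → R at (4,1/2); v=(-2,-3)
6. t=1/6 → B at (11/3,0); v=(-2,3)
7. t=11/6 → L at (0,11/2); v=(2,3)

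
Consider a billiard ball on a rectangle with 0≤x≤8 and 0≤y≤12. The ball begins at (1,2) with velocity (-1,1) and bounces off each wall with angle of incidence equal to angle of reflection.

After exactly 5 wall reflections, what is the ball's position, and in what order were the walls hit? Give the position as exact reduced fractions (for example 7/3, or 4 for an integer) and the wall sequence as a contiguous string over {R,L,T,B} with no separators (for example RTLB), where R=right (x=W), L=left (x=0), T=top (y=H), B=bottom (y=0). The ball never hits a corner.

1. t=1 → L at (0,3); v=(1,1)
2. t=8 → R at (8,11); v=(-1,1)
3. t=1 → T at (7,12); v=(-1,-1)
4. t=7 → L at (0,5); v=(1,-1)
5. t=5 → B at (5,0); v=(1,1)

Final position: (5,0)
Wall sequence: LRTLB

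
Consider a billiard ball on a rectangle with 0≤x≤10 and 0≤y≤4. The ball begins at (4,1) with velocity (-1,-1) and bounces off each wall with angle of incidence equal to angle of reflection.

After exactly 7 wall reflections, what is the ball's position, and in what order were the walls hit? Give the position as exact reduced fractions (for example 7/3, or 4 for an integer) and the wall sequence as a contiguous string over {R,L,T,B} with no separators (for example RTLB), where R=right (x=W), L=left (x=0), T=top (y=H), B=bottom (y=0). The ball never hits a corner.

1. t=1 → B at (3,0); v=(-1,1)
2. t=3 → L at (0,3); v=(1,1)
3. t=1 → T at (1,4); v=(1,-1)
4. t=4 → B at (5,0); v=(1,1)
5. t=4 → T at (9,4); v=(1,-1)
6. t=1 → R at (10,3); v=(-1,-1)
7. t=3 → B at (7,0); v=(-1,1)

Final position: (7,0)
Wall sequence: BLTBTRB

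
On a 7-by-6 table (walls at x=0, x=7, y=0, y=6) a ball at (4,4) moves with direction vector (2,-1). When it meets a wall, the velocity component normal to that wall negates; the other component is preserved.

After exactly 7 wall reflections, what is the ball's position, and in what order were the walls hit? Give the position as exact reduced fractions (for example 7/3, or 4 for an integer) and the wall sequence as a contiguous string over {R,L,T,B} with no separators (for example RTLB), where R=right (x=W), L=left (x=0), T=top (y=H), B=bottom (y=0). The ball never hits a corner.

1. t=3/2 → R at (7,5/2); v=(-2,-1)
2. t=5/2 → B at (2,0); v=(-2,1)
3. t=1 → L at (0,1); v=(2,1)
4. t=7/2 → R at (7,9/2); v=(-2,1)
5. t=3/2 → T at (4,6); v=(-2,-1)
6. t=2 → L at (0,4); v=(2,-1)
7. t=7/2 → R at (7,1/2); v=(-2,-1)

Final position: (7,1/2)
Wall sequence: RBLRTLR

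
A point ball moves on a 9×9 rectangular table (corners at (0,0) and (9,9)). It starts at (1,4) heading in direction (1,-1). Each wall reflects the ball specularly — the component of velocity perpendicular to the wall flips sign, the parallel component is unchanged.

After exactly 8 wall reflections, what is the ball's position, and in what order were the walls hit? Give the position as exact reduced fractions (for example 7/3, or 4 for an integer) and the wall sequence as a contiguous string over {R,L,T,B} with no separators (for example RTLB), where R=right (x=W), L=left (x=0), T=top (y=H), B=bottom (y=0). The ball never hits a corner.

1. t=4 → B at (5,0); v=(1,1)
2. t=4 → R at (9,4); v=(-1,1)
3. t=5 → T at (4,9); v=(-1,-1)
4. t=4 → L at (0,5); v=(1,-1)
5. t=5 → B at (5,0); v=(1,1)
6. t=4 → R at (9,4); v=(-1,1)
7. t=5 → T at (4,9); v=(-1,-1)
8. t=4 → L at (0,5); v=(1,-1)

Final position: (0,5)
Wall sequence: BRTLBRTL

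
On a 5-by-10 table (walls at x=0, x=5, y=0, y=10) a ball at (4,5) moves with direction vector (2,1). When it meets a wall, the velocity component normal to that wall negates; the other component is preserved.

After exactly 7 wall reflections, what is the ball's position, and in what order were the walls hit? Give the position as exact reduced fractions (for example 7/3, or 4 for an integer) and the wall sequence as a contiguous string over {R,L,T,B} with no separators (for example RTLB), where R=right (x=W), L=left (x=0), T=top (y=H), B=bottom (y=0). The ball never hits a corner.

Final position: (0,2)
Wall sequence: RLTRLRL

1. t=1/2 → R at (5,11/2); v=(-2,1)
2. t=5/2 → L at (0,8); v=(2,1)
3. t=2 → T at (4,10); v=(2,-1)
4. t=1/2 → R at (5,19/2); v=(-2,-1)
5. t=5/2 → L at (0,7); v=(2,-1)
6. t=5/2 → R at (5,9/2); v=(-2,-1)
7. t=5/2 → L at (0,2); v=(2,-1)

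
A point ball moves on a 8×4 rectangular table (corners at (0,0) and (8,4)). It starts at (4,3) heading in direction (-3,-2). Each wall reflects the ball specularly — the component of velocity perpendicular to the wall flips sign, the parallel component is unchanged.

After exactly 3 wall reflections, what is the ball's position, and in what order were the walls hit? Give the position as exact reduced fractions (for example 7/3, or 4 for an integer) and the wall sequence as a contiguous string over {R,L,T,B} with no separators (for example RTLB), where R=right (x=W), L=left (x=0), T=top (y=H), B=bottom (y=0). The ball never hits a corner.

Final position: (13/2,4)
Wall sequence: LBT

1. t=4/3 → L at (0,1/3); v=(3,-2)
2. t=1/6 → B at (1/2,0); v=(3,2)
3. t=2 → T at (13/2,4); v=(3,-2)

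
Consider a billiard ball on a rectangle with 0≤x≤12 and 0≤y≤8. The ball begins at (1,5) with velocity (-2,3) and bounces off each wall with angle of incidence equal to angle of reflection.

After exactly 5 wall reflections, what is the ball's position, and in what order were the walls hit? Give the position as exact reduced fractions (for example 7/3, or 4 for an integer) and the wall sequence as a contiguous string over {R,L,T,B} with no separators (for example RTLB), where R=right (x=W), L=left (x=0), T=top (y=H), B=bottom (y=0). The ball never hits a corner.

Final position: (12,15/2)
Wall sequence: LTBTR

1. t=1/2 → L at (0,13/2); v=(2,3)
2. t=1/2 → T at (1,8); v=(2,-3)
3. t=8/3 → B at (19/3,0); v=(2,3)
4. t=8/3 → T at (35/3,8); v=(2,-3)
5. t=1/6 → R at (12,15/2); v=(-2,-3)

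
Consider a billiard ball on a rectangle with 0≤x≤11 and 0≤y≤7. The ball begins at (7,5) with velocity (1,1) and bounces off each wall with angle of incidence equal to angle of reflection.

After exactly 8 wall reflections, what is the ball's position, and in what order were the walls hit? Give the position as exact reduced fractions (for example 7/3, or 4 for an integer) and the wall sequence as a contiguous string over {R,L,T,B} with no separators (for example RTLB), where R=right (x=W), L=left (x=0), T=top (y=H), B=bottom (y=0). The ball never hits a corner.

Final position: (7,7)
Wall sequence: TRBLTBRT

1. t=2 → T at (9,7); v=(1,-1)
2. t=2 → R at (11,5); v=(-1,-1)
3. t=5 → B at (6,0); v=(-1,1)
4. t=6 → L at (0,6); v=(1,1)
5. t=1 → T at (1,7); v=(1,-1)
6. t=7 → B at (8,0); v=(1,1)
7. t=3 → R at (11,3); v=(-1,1)
8. t=4 → T at (7,7); v=(-1,-1)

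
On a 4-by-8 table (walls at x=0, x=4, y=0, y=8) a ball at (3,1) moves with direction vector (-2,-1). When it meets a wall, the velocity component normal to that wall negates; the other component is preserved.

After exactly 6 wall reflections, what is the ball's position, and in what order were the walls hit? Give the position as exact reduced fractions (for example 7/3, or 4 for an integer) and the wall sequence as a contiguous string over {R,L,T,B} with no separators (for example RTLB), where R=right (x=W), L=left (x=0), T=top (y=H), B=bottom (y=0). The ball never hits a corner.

Final position: (1,8)
Wall sequence: BLRLRT

1. t=1 → B at (1,0); v=(-2,1)
2. t=1/2 → L at (0,1/2); v=(2,1)
3. t=2 → R at (4,5/2); v=(-2,1)
4. t=2 → L at (0,9/2); v=(2,1)
5. t=2 → R at (4,13/2); v=(-2,1)
6. t=3/2 → T at (1,8); v=(-2,-1)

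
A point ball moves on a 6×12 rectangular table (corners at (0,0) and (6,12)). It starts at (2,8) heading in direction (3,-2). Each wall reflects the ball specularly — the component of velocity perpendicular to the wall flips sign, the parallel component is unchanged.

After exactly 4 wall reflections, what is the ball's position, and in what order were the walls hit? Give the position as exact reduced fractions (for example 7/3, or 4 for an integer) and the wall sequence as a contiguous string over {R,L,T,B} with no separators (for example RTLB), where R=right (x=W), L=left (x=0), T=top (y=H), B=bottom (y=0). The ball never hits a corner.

Final position: (6,8/3)
Wall sequence: RLBR

1. t=4/3 → R at (6,16/3); v=(-3,-2)
2. t=2 → L at (0,4/3); v=(3,-2)
3. t=2/3 → B at (2,0); v=(3,2)
4. t=4/3 → R at (6,8/3); v=(-3,2)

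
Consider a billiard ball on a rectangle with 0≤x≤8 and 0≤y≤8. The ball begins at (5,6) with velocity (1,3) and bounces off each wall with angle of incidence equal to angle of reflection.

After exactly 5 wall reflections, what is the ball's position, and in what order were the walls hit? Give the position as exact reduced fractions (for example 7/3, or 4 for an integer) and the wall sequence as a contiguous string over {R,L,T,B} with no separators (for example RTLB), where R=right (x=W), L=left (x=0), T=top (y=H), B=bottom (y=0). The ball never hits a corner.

Final position: (7/3,0)
Wall sequence: TRBTB

1. t=2/3 → T at (17/3,8); v=(1,-3)
2. t=7/3 → R at (8,1); v=(-1,-3)
3. t=1/3 → B at (23/3,0); v=(-1,3)
4. t=8/3 → T at (5,8); v=(-1,-3)
5. t=8/3 → B at (7/3,0); v=(-1,3)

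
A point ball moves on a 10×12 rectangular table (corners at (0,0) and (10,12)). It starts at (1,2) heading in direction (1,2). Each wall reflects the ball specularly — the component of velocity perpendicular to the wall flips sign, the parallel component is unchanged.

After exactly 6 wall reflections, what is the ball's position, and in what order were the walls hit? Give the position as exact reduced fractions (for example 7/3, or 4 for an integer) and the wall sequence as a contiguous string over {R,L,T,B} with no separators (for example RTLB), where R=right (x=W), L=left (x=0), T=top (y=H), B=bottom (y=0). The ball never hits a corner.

1. t=5 → T at (6,12); v=(1,-2)
2. t=4 → R at (10,4); v=(-1,-2)
3. t=2 → B at (8,0); v=(-1,2)
4. t=6 → T at (2,12); v=(-1,-2)
5. t=2 → L at (0,8); v=(1,-2)
6. t=4 → B at (4,0); v=(1,2)

Final position: (4,0)
Wall sequence: TRBTLB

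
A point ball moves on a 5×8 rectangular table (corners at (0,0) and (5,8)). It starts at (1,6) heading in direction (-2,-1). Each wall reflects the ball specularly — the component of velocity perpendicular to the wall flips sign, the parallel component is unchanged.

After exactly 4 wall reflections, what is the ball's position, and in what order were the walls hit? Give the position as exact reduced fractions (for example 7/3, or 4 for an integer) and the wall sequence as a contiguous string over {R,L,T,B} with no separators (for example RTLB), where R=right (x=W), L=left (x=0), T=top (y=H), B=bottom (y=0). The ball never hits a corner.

Final position: (1,0)
Wall sequence: LRLB

1. t=1/2 → L at (0,11/2); v=(2,-1)
2. t=5/2 → R at (5,3); v=(-2,-1)
3. t=5/2 → L at (0,1/2); v=(2,-1)
4. t=1/2 → B at (1,0); v=(2,1)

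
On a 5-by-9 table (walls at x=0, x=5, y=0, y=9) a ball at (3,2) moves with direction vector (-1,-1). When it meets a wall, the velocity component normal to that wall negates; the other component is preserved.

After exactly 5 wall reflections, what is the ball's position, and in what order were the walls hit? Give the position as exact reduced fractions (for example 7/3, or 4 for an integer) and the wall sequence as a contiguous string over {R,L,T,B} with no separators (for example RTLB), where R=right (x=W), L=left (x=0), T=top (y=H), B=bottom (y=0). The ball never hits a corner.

Final position: (0,7)
Wall sequence: BLRTL

1. t=2 → B at (1,0); v=(-1,1)
2. t=1 → L at (0,1); v=(1,1)
3. t=5 → R at (5,6); v=(-1,1)
4. t=3 → T at (2,9); v=(-1,-1)
5. t=2 → L at (0,7); v=(1,-1)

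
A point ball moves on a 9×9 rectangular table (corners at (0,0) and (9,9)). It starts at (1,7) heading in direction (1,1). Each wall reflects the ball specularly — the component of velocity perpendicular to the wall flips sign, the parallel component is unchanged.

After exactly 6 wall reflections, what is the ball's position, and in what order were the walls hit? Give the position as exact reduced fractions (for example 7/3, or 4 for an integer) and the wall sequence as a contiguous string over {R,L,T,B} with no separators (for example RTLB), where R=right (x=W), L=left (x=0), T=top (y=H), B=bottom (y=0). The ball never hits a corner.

1. t=2 → T at (3,9); v=(1,-1)
2. t=6 → R at (9,3); v=(-1,-1)
3. t=3 → B at (6,0); v=(-1,1)
4. t=6 → L at (0,6); v=(1,1)
5. t=3 → T at (3,9); v=(1,-1)
6. t=6 → R at (9,3); v=(-1,-1)

Final position: (9,3)
Wall sequence: TRBLTR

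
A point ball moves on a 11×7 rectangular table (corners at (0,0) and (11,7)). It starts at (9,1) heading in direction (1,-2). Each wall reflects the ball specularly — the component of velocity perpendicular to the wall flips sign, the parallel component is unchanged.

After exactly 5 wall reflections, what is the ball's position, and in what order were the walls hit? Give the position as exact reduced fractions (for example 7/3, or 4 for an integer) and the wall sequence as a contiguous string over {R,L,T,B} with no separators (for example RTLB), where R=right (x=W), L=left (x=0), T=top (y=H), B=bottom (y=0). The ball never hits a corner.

Final position: (2,7)
Wall sequence: BRTBT

1. t=1/2 → B at (19/2,0); v=(1,2)
2. t=3/2 → R at (11,3); v=(-1,2)
3. t=2 → T at (9,7); v=(-1,-2)
4. t=7/2 → B at (11/2,0); v=(-1,2)
5. t=7/2 → T at (2,7); v=(-1,-2)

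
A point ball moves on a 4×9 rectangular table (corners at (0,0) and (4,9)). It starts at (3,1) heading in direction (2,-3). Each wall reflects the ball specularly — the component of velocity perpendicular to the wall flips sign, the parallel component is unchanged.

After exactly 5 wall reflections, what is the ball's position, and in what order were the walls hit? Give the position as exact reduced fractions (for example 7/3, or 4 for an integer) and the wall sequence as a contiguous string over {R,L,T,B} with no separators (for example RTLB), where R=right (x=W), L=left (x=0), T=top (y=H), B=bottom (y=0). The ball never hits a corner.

1. t=1/3 → B at (11/3,0); v=(2,3)
2. t=1/6 → R at (4,1/2); v=(-2,3)
3. t=2 → L at (0,13/2); v=(2,3)
4. t=5/6 → T at (5/3,9); v=(2,-3)
5. t=7/6 → R at (4,11/2); v=(-2,-3)

Final position: (4,11/2)
Wall sequence: BRLTR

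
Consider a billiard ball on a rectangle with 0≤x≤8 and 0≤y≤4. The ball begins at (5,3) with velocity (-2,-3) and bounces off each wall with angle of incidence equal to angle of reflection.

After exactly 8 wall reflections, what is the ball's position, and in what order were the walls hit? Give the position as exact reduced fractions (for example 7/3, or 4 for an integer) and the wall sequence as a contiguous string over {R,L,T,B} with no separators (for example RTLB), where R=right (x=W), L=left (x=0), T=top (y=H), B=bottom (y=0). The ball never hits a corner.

Final position: (17/3,4)
Wall sequence: BTLBTBRT

1. t=1 → B at (3,0); v=(-2,3)
2. t=4/3 → T at (1/3,4); v=(-2,-3)
3. t=1/6 → L at (0,7/2); v=(2,-3)
4. t=7/6 → B at (7/3,0); v=(2,3)
5. t=4/3 → T at (5,4); v=(2,-3)
6. t=4/3 → B at (23/3,0); v=(2,3)
7. t=1/6 → R at (8,1/2); v=(-2,3)
8. t=7/6 → T at (17/3,4); v=(-2,-3)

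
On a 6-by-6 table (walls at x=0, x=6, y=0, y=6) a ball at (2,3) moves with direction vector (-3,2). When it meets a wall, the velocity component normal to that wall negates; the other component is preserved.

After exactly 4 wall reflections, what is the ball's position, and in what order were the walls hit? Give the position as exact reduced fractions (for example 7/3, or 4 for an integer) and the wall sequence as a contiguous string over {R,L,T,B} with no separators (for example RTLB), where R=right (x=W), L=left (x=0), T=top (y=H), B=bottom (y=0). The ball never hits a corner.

1. t=2/3 → L at (0,13/3); v=(3,2)
2. t=5/6 → T at (5/2,6); v=(3,-2)
3. t=7/6 → R at (6,11/3); v=(-3,-2)
4. t=11/6 → B at (1/2,0); v=(-3,2)

Final position: (1/2,0)
Wall sequence: LTRB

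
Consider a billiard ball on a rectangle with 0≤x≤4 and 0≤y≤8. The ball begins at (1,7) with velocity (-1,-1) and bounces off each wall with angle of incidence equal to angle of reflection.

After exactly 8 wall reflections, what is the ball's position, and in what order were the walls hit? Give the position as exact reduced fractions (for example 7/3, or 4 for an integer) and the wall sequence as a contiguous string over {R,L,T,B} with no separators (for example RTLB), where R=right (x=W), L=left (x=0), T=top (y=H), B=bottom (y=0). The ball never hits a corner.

1. t=1 → L at (0,6); v=(1,-1)
2. t=4 → R at (4,2); v=(-1,-1)
3. t=2 → B at (2,0); v=(-1,1)
4. t=2 → L at (0,2); v=(1,1)
5. t=4 → R at (4,6); v=(-1,1)
6. t=2 → T at (2,8); v=(-1,-1)
7. t=2 → L at (0,6); v=(1,-1)
8. t=4 → R at (4,2); v=(-1,-1)

Final position: (4,2)
Wall sequence: LRBLRTLR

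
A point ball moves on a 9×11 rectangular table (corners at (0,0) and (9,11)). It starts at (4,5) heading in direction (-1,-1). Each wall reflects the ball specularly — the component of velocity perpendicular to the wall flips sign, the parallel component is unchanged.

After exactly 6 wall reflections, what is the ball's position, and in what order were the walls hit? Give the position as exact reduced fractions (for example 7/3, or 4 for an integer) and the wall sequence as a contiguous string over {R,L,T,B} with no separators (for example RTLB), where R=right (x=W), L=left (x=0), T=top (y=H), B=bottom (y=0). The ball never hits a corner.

1. t=4 → L at (0,1); v=(1,-1)
2. t=1 → B at (1,0); v=(1,1)
3. t=8 → R at (9,8); v=(-1,1)
4. t=3 → T at (6,11); v=(-1,-1)
5. t=6 → L at (0,5); v=(1,-1)
6. t=5 → B at (5,0); v=(1,1)

Final position: (5,0)
Wall sequence: LBRTLB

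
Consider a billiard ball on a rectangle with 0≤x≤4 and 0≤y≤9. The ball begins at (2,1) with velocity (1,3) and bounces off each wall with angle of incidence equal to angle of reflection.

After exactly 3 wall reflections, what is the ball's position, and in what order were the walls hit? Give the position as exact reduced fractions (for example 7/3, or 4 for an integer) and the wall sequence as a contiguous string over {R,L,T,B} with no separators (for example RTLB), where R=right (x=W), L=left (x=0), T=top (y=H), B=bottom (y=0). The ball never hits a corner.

Final position: (1/3,0)
Wall sequence: RTB

1. t=2 → R at (4,7); v=(-1,3)
2. t=2/3 → T at (10/3,9); v=(-1,-3)
3. t=3 → B at (1/3,0); v=(-1,3)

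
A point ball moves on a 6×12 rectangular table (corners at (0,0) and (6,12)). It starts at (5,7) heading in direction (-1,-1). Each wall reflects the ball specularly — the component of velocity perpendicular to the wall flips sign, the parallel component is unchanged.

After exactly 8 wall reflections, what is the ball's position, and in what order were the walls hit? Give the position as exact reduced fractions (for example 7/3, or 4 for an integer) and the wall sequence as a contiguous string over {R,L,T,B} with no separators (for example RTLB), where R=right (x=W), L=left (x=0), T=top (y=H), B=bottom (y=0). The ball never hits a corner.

1. t=5 → L at (0,2); v=(1,-1)
2. t=2 → B at (2,0); v=(1,1)
3. t=4 → R at (6,4); v=(-1,1)
4. t=6 → L at (0,10); v=(1,1)
5. t=2 → T at (2,12); v=(1,-1)
6. t=4 → R at (6,8); v=(-1,-1)
7. t=6 → L at (0,2); v=(1,-1)
8. t=2 → B at (2,0); v=(1,1)

Final position: (2,0)
Wall sequence: LBRLTRLB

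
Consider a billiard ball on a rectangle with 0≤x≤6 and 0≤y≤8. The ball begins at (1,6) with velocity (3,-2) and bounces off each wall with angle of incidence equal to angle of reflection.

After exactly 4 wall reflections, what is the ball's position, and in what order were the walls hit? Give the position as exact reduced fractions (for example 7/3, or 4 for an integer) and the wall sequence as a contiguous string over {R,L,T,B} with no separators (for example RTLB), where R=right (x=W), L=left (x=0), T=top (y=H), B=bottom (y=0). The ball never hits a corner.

1. t=5/3 → R at (6,8/3); v=(-3,-2)
2. t=4/3 → B at (2,0); v=(-3,2)
3. t=2/3 → L at (0,4/3); v=(3,2)
4. t=2 → R at (6,16/3); v=(-3,2)

Final position: (6,16/3)
Wall sequence: RBLR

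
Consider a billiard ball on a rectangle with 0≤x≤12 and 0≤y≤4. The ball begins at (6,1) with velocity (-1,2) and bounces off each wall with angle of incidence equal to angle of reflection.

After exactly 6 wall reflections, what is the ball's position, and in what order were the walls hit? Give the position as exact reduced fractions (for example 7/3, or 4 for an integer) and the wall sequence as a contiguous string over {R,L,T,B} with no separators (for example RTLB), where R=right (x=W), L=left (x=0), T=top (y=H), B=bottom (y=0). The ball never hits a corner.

1. t=3/2 → T at (9/2,4); v=(-1,-2)
2. t=2 → B at (5/2,0); v=(-1,2)
3. t=2 → T at (1/2,4); v=(-1,-2)
4. t=1/2 → L at (0,3); v=(1,-2)
5. t=3/2 → B at (3/2,0); v=(1,2)
6. t=2 → T at (7/2,4); v=(1,-2)

Final position: (7/2,4)
Wall sequence: TBTLBT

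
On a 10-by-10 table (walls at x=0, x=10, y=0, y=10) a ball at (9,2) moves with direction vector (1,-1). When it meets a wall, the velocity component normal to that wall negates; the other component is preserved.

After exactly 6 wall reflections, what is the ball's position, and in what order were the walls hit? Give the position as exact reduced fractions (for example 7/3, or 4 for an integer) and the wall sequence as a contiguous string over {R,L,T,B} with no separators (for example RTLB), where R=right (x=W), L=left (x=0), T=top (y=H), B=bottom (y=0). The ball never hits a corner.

Final position: (9,0)
Wall sequence: RBLTRB

1. t=1 → R at (10,1); v=(-1,-1)
2. t=1 → B at (9,0); v=(-1,1)
3. t=9 → L at (0,9); v=(1,1)
4. t=1 → T at (1,10); v=(1,-1)
5. t=9 → R at (10,1); v=(-1,-1)
6. t=1 → B at (9,0); v=(-1,1)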